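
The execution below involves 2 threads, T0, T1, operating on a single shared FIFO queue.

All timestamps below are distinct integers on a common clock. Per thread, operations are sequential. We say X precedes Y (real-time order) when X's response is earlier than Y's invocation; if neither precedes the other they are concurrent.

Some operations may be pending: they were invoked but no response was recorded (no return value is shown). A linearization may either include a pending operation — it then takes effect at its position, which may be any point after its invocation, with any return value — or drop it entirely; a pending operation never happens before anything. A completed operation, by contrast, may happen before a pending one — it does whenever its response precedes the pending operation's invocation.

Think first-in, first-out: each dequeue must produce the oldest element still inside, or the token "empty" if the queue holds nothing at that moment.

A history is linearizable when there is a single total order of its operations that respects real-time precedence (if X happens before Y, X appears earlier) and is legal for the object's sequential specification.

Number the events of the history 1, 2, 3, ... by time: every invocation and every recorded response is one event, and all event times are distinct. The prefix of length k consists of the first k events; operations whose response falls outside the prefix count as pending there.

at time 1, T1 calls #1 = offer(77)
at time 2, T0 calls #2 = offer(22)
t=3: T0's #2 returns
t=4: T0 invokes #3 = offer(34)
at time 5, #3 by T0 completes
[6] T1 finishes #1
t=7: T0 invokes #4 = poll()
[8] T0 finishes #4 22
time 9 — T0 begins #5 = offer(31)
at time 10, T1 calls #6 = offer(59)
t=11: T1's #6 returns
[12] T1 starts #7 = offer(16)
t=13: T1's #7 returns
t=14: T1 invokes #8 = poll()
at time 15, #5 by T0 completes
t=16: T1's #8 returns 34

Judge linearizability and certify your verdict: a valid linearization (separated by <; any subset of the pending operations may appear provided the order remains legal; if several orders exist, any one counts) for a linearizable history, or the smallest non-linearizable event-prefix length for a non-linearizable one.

linearizable — witness: #2 < #3 < #1 < #4 < #5 < #6 < #7 < #8

step 1: #2 offer(22) — queue <22>
step 2: #3 offer(34) — queue <22,34>
step 3: #1 offer(77) — queue <22,34,77>
step 4: #4 poll() → 22 — queue <34,77>
step 5: #5 offer(31) — queue <34,77,31>
step 6: #6 offer(59) — queue <34,77,31,59>
step 7: #7 offer(16) — queue <34,77,31,59,16>
step 8: #8 poll() → 34 — queue <77,31,59,16>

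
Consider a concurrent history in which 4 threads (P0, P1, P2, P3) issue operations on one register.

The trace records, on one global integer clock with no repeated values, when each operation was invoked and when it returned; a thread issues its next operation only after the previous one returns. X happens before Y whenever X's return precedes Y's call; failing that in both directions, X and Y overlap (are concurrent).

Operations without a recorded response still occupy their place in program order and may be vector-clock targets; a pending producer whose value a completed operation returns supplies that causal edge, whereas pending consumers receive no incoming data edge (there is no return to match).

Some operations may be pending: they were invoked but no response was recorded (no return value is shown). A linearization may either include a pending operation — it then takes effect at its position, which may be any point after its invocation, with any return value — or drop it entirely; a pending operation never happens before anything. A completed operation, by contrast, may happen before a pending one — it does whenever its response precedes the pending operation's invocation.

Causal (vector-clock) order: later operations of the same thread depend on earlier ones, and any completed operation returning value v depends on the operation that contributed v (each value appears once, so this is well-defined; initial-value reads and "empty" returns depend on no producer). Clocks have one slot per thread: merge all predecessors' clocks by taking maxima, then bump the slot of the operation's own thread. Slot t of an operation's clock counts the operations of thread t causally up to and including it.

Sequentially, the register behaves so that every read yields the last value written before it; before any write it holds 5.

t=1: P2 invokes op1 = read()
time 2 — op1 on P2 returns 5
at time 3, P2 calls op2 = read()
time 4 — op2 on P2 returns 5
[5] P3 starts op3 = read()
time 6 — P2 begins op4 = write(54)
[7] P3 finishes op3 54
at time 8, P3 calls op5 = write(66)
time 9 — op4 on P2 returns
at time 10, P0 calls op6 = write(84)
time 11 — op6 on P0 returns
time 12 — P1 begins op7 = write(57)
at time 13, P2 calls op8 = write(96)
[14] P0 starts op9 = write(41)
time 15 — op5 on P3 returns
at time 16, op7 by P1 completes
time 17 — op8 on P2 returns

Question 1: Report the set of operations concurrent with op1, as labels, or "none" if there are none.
none

concurrent with op1 ([1,2]): every op whose interval crosses 1..2
op2 [3,4]: after
op3 [5,7]: after
op4 [6,9]: after
op5 [8,15]: after
op6 [10,11]: after
op7 [12,16]: after
op8 [13,17]: after
op9 [14,…): after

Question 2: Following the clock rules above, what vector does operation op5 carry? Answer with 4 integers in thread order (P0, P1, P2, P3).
(0, 0, 3, 2)

invoked at 1, op1 has no predecessors; its own P2 bump gives (0, 0, 1, 0)
invoked at 12, op7 has no predecessors; its own P1 bump gives (0, 1, 0, 0)
invoked at 10, op6 has no predecessors; its own P0 bump gives (1, 0, 0, 0)
op2 (invocation 3): componentwise max over VC(op1)=(0, 0, 1, 0), +1 at P2, giving (0, 0, 2, 0)
op9 (invocation 14): componentwise max over VC(op6)=(1, 0, 0, 0), +1 at P0, giving (2, 0, 0, 0)
op4 (invocation 6): componentwise max over VC(op2)=(0, 0, 2, 0), +1 at P2, giving (0, 0, 3, 0)
op3 (invocation 5): componentwise max over VC(op4)=(0, 0, 3, 0), +1 at P3, giving (0, 0, 3, 1)
op8 (invocation 13): componentwise max over VC(op4)=(0, 0, 3, 0), +1 at P2, giving (0, 0, 4, 0)
op5 (invocation 8): componentwise max over VC(op3)=(0, 0, 3, 1), +1 at P3, giving (0, 0, 3, 2)
target: VC(op5) = (0, 0, 3, 2)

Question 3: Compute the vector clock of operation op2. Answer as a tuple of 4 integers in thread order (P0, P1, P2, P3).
(0, 0, 2, 0)

root op op1, invoked 1: fresh clock plus P2's own tick → (0, 0, 1, 0)
root op op7, invoked 12: fresh clock plus P1's own tick → (0, 1, 0, 0)
root op op6, invoked 10: fresh clock plus P0's own tick → (1, 0, 0, 0)
op2, invoked 3, takes VC(op1)=(0, 0, 1, 0) under max, adds 1 for P2 → (0, 0, 2, 0)
op9, invoked 14, takes VC(op6)=(1, 0, 0, 0) under max, adds 1 for P0 → (2, 0, 0, 0)
op4, invoked 6, takes VC(op2)=(0, 0, 2, 0) under max, adds 1 for P2 → (0, 0, 3, 0)
op3, invoked 5, takes VC(op4)=(0, 0, 3, 0) under max, adds 1 for P3 → (0, 0, 3, 1)
op8, invoked 13, takes VC(op4)=(0, 0, 3, 0) under max, adds 1 for P2 → (0, 0, 4, 0)
op5, invoked 8, takes VC(op3)=(0, 0, 3, 1) under max, adds 1 for P3 → (0, 0, 3, 2)
target: VC(op2) = (0, 0, 2, 0)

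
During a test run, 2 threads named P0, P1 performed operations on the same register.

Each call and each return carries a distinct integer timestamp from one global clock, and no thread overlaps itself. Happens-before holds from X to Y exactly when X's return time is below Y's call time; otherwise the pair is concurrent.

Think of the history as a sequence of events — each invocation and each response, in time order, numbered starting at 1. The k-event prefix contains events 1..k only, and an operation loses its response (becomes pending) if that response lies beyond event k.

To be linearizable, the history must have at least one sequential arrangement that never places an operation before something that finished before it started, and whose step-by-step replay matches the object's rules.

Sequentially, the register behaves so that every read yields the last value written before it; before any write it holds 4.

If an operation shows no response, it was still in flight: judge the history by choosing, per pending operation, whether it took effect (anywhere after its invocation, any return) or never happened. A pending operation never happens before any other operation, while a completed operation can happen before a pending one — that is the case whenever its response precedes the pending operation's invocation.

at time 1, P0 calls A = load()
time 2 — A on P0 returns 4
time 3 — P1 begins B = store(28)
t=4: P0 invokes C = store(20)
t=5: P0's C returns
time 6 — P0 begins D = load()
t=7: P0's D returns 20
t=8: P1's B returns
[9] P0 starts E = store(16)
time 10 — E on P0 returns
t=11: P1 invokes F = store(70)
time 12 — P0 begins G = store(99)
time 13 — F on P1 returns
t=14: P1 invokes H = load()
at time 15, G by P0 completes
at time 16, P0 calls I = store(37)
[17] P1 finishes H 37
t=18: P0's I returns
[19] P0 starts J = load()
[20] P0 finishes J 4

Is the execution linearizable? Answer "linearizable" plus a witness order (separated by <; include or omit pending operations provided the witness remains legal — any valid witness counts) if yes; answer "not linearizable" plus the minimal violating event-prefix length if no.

not linearizable — minimal violating prefix: 20 events

cut after 19 events: linearizable; cut after 20 events (J responds, time 20): not linearizable
real-time-consistent orders of the 10 completed operations: 15 — all fail the register replay
e.g. A, B, C, D, E, F, G, H, I, J: illegal at step 8, since H load() → 37 cannot apply there
e.g. A, B, C, D, E, F, G, I, H, J: illegal at step 10, since J load() → 4 cannot apply there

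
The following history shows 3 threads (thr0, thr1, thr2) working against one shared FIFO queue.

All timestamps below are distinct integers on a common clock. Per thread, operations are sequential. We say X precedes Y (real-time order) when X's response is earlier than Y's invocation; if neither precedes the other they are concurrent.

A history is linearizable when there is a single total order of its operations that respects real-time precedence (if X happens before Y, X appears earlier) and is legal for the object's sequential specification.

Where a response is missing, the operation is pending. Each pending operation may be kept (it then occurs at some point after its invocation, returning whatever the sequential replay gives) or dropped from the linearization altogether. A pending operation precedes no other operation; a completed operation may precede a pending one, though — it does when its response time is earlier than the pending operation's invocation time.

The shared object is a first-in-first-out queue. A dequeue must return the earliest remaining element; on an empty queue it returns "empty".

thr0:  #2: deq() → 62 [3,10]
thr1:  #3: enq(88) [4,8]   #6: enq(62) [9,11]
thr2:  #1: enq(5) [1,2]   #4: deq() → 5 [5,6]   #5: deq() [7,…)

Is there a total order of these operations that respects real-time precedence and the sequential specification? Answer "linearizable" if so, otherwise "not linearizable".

one valid linearization: #1, #3, #4, #5, #6, #2
after step 1 (#1 enq(5)): queue <5>
after step 2 (#3 enq(88)): queue <5,88>
after step 3 (#4 deq() → 5): queue <88>
after step 4 (#5 deq() (pending, included)): queue <>
after step 5 (#6 enq(62)): queue <62>
after step 6 (#2 deq() → 62): queue <>

linearizable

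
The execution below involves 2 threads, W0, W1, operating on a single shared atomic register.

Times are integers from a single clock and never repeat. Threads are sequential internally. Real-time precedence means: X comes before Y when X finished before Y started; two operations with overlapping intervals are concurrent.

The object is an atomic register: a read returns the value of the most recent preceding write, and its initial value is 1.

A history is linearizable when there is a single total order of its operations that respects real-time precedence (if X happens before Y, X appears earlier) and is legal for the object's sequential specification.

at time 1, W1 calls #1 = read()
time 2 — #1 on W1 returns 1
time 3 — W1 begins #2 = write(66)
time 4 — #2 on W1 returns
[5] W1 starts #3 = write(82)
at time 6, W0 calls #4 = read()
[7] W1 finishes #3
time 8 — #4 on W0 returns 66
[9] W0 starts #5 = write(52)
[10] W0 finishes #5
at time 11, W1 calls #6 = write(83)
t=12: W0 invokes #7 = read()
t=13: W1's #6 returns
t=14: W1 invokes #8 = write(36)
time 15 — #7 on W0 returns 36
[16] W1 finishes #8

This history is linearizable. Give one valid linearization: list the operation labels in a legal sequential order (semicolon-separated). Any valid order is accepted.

#1; #2; #4; #3; #5; #6; #8; #7

after step 1 (#1 read() → 1): value 1
after step 2 (#2 write(66)): value 66
after step 3 (#4 read() → 66): value 66
after step 4 (#3 write(82)): value 82
after step 5 (#5 write(52)): value 52
after step 6 (#6 write(83)): value 83
after step 7 (#8 write(36)): value 36
after step 8 (#7 read() → 36): value 36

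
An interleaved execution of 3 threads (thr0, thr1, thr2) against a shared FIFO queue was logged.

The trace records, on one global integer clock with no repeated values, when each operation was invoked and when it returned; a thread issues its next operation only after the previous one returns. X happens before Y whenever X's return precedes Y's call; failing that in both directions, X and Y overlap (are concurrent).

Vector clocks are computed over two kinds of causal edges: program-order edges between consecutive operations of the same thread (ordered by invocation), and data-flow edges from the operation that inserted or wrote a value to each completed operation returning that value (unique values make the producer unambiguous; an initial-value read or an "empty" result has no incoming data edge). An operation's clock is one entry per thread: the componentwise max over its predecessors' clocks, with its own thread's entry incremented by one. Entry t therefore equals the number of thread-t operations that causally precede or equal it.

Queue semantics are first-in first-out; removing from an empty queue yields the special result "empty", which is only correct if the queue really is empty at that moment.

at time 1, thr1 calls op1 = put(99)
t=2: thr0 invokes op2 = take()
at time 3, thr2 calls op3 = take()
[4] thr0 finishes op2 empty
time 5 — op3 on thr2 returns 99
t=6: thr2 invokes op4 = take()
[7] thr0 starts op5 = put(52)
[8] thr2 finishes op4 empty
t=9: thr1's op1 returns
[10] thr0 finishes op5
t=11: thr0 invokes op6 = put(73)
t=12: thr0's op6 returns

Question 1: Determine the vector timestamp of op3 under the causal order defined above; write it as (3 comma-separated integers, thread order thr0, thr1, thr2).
Answer: (0, 1, 1)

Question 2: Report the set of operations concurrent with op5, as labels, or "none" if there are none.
Answer: op1, op4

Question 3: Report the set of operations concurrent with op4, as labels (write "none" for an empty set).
Answer: op1, op5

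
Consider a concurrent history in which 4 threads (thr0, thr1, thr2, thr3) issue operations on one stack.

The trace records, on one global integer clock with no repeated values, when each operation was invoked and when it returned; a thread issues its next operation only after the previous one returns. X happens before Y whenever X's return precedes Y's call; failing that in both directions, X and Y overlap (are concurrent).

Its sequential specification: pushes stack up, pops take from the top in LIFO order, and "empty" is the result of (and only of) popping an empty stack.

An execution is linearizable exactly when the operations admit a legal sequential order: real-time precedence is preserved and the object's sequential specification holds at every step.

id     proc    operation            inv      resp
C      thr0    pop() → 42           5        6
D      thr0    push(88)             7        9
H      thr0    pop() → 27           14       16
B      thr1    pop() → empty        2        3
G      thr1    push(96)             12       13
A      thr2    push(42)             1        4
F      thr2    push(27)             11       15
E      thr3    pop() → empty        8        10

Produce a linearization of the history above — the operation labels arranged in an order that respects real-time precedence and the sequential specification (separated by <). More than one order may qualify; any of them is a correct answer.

1. B pop() → empty, leaving stack <>
2. A push(42), leaving stack <42>
3. C pop() → 42, leaving stack <>
4. E pop() → empty, leaving stack <>
5. D push(88), leaving stack <88>
6. G push(96), leaving stack <88,96>
7. F push(27), leaving stack <88,96,27>
8. H pop() → 27, leaving stack <88,96>

B < A < C < E < D < G < F < H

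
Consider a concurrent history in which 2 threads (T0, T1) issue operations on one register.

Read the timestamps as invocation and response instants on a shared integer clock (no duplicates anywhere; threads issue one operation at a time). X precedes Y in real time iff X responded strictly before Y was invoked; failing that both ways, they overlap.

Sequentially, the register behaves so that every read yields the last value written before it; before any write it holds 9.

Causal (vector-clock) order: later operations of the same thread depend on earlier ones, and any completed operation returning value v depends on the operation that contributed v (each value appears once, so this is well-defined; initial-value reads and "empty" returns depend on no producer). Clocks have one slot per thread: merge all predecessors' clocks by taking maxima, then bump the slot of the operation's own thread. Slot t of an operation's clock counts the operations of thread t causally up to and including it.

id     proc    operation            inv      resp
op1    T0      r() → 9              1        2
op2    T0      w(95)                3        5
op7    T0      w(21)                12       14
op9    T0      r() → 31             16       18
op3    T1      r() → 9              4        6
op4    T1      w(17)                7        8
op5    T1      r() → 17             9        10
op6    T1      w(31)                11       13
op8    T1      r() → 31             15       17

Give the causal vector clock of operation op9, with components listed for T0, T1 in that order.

(4, 4)

op3, invoked 4, has no incoming edges; only T1's bump applies → (0, 1)
op1, invoked 1, has no incoming edges; only T0's bump applies → (1, 0)
merge at op4 (invoked 7): VC(op3)=(0, 1), own-thread bump on T1 → (0, 2)
merge at op2 (invoked 3): VC(op1)=(1, 0), own-thread bump on T0 → (2, 0)
merge at op5 (invoked 9): VC(op4)=(0, 2), own-thread bump on T1 → (0, 3)
merge at op7 (invoked 12): VC(op2)=(2, 0), own-thread bump on T0 → (3, 0)
merge at op6 (invoked 11): VC(op5)=(0, 3), own-thread bump on T1 → (0, 4)
merge at op8 (invoked 15): VC(op6)=(0, 4), own-thread bump on T1 → (0, 5)
merge at op9 (invoked 16): VC(op6)=(0, 4), VC(op7)=(3, 0), own-thread bump on T0 → (4, 4)
target: VC(op9) = (4, 4)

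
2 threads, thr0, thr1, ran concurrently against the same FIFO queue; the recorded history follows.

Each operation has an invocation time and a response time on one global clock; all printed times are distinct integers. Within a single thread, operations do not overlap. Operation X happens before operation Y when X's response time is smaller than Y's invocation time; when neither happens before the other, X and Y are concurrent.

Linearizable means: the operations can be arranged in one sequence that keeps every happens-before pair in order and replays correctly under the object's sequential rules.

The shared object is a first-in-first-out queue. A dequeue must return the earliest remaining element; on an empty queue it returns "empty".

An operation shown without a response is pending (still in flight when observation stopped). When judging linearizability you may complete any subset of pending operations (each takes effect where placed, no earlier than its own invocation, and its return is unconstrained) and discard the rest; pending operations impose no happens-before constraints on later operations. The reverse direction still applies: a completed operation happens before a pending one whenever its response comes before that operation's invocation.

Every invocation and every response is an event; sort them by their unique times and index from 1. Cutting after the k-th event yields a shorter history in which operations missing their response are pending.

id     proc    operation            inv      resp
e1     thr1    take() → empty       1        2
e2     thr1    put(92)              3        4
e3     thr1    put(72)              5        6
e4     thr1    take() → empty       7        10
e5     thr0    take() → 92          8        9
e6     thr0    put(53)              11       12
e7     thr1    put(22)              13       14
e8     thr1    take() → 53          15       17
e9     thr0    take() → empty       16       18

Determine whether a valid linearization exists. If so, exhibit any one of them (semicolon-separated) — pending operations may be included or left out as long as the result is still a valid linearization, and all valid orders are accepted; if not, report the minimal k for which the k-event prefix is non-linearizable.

through event 9 a valid linearization exists; event 10 (e4 responding at time 10) ends that
2 orders of the 5 completed FIFO queue ops respect real time; none is legal
take e1, e2, e3, e4, e5: step 4 already fails, because e4 take() → empty cannot occur there
take e1, e2, e3, e5, e4: step 5 already fails, because e4 take() → empty cannot occur there

not linearizable — minimal violating prefix: 10 events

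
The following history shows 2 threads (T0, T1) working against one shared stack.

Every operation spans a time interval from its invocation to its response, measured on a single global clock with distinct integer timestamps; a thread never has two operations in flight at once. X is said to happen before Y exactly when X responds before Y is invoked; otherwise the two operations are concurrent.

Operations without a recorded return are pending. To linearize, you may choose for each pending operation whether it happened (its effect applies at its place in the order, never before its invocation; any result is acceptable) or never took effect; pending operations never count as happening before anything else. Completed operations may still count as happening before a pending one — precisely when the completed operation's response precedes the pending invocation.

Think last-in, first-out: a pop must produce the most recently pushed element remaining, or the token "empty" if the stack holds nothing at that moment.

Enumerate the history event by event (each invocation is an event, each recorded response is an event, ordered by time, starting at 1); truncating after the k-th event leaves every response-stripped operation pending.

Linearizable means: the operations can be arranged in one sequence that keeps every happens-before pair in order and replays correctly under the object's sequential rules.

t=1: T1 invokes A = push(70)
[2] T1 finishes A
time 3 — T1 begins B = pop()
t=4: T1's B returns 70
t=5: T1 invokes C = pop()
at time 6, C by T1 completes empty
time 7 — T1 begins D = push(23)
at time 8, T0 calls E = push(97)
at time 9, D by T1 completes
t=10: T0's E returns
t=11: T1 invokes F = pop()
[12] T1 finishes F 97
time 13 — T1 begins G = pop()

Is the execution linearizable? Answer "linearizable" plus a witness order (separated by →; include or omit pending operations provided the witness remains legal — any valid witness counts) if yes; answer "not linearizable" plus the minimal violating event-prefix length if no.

linearizable — witness: A → B → C → D → E → F

step 1: A push(70) — stack <70>
step 2: B pop() → 70 — stack <>
step 3: C pop() → empty — stack <>
step 4: D push(23) — stack <23>
step 5: E push(97) — stack <23,97>
step 6: F pop() → 97 — stack <23>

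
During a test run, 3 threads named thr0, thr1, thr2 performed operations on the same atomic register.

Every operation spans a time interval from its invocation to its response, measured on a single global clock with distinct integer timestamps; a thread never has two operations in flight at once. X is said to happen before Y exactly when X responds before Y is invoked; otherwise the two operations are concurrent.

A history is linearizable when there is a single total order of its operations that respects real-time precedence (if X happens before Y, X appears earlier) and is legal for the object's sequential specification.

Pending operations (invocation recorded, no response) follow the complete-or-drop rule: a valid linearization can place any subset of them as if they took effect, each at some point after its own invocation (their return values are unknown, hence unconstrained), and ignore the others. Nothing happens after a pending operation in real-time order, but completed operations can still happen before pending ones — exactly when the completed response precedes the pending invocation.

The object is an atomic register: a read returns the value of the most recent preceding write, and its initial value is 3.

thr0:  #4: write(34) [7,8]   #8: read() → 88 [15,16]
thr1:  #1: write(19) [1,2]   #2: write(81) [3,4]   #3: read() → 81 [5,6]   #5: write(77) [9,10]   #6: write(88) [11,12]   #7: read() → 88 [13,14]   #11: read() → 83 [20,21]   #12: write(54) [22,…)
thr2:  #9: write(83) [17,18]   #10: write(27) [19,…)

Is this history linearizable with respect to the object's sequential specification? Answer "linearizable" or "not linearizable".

linearizable

witness order: #1, #2, #3, #4, #5, #6, #7, #8, #9, #11
after step 1 (#1 write(19)): value 19
after step 2 (#2 write(81)): value 81
after step 3 (#3 read() → 81): value 81
after step 4 (#4 write(34)): value 34
after step 5 (#5 write(77)): value 77
after step 6 (#6 write(88)): value 88
after step 7 (#7 read() → 88): value 88
after step 8 (#8 read() → 88): value 88
after step 9 (#9 write(83)): value 83
after step 10 (#11 read() → 83): value 83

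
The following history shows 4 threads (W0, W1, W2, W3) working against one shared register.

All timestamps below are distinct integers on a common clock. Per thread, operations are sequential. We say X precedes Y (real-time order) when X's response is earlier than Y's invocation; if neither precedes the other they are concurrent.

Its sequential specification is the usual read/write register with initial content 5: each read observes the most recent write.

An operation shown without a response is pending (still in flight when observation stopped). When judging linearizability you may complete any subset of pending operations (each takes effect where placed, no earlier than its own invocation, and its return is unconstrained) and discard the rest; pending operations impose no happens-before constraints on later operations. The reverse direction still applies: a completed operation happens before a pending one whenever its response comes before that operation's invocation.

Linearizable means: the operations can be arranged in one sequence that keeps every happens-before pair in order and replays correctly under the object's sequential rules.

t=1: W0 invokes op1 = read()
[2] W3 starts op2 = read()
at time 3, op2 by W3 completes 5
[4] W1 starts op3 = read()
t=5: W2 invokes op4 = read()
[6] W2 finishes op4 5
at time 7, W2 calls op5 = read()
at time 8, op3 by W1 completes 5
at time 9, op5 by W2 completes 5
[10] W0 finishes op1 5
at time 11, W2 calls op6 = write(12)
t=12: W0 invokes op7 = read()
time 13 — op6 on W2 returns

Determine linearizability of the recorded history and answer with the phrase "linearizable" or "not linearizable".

linearizable

a witness: op1, op2, op3, op4, op5, op6
1. op1 read() → 5, leaving value 5
2. op2 read() → 5, leaving value 5
3. op3 read() → 5, leaving value 5
4. op4 read() → 5, leaving value 5
5. op5 read() → 5, leaving value 5
6. op6 write(12), leaving value 12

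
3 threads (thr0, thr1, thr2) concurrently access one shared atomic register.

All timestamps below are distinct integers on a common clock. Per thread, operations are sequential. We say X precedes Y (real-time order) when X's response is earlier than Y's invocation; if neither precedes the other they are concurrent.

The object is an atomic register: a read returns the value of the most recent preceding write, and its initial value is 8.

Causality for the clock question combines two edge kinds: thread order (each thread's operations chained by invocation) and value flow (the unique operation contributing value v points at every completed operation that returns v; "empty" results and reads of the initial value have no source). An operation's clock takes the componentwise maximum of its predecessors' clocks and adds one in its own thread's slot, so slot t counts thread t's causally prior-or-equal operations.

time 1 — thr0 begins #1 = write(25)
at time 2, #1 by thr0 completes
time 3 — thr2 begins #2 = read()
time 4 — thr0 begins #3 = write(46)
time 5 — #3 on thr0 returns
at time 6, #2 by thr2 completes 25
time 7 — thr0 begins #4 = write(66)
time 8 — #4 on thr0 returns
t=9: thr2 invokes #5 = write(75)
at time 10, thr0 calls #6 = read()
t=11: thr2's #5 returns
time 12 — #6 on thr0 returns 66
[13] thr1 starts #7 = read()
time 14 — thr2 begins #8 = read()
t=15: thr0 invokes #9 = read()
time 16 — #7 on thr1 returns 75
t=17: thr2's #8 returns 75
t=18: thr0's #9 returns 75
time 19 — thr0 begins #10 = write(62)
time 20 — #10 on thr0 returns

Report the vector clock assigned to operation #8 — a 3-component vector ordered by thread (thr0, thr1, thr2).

invoked at 1, #1 has no predecessors; its own thr0 bump gives (1, 0, 0)
#2, invoked 3, takes VC(#1)=(1, 0, 0) under max, adds 1 for thr2 → (1, 0, 1)
#3, invoked 4, takes VC(#1)=(1, 0, 0) under max, adds 1 for thr0 → (2, 0, 0)
#5, invoked 9, takes VC(#2)=(1, 0, 1) under max, adds 1 for thr2 → (1, 0, 2)
#4, invoked 7, takes VC(#3)=(2, 0, 0) under max, adds 1 for thr0 → (3, 0, 0)
#8, invoked 14, takes VC(#5)=(1, 0, 2) under max, adds 1 for thr2 → (1, 0, 3)
#7, invoked 13, takes VC(#5)=(1, 0, 2) under max, adds 1 for thr1 → (1, 1, 2)
#6, invoked 10, takes VC(#4)=(3, 0, 0) under max, adds 1 for thr0 → (4, 0, 0)
#9, invoked 15, takes VC(#5)=(1, 0, 2), VC(#6)=(4, 0, 0) under max, adds 1 for thr0 → (5, 0, 2)
#10, invoked 19, takes VC(#9)=(5, 0, 2) under max, adds 1 for thr0 → (6, 0, 2)
target: VC(#8) = (1, 0, 3)

(1, 0, 3)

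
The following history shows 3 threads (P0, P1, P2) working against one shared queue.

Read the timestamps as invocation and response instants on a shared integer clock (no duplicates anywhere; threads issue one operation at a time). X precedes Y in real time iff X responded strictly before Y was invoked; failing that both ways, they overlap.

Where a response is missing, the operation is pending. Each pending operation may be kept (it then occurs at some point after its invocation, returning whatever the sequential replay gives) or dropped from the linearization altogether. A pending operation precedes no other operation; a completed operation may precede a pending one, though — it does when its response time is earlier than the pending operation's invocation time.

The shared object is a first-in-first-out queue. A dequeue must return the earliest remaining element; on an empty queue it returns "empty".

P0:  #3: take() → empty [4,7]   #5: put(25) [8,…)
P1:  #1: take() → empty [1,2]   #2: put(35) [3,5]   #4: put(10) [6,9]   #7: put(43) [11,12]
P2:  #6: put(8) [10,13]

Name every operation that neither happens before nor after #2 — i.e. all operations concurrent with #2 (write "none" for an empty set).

#2 spans [3,5]; an op avoiding the whole window 3..5 is ordered, any other is concurrent
#1 [1,2]: before
#3 [4,7]: concurrent
#4 [6,9]: after
#5 [8,…): after
#6 [10,13]: after
#7 [11,12]: after

#3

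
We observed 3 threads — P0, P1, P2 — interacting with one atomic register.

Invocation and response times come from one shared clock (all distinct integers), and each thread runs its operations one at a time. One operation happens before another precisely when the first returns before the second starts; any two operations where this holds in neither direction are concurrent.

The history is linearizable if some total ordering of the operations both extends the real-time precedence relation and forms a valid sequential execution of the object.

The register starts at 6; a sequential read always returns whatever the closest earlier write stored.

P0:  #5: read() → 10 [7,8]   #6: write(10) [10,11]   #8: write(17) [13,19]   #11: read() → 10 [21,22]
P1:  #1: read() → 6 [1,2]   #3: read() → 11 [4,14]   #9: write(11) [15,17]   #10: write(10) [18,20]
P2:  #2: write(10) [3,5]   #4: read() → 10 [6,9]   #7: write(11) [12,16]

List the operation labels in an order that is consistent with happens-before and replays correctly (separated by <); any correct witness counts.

#1 < #2 < #4 < #5 < #6 < #7 < #3 < #8 < #9 < #10 < #11

step 1: #1 read() → 6 — value 6
step 2: #2 write(10) — value 10
step 3: #4 read() → 10 — value 10
step 4: #5 read() → 10 — value 10
step 5: #6 write(10) — value 10
step 6: #7 write(11) — value 11
step 7: #3 read() → 11 — value 11
step 8: #8 write(17) — value 17
step 9: #9 write(11) — value 11
step 10: #10 write(10) — value 10
step 11: #11 read() → 10 — value 10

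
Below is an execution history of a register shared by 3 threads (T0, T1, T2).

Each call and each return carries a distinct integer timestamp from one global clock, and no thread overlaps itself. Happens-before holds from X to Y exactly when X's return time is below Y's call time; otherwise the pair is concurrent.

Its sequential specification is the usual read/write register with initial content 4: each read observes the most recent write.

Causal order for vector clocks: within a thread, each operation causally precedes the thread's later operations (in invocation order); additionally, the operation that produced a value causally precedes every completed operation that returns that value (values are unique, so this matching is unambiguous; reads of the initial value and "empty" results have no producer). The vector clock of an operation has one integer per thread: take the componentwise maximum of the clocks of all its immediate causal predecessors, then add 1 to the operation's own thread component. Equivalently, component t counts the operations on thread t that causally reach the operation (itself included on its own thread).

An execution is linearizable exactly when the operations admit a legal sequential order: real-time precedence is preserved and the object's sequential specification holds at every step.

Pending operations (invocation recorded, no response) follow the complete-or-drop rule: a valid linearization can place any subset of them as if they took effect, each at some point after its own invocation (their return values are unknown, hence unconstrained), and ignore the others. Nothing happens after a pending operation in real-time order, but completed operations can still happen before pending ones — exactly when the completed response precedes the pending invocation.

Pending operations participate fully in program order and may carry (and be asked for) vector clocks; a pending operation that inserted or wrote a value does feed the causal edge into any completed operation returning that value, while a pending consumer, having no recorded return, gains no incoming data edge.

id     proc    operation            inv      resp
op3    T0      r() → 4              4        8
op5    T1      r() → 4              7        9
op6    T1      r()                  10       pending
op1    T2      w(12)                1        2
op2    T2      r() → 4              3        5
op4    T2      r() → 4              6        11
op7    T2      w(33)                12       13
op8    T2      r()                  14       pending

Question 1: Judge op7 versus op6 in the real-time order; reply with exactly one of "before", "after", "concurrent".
op7 spans [12,13], op6 spans [10,…)
the intervals overlap in both directions

concurrent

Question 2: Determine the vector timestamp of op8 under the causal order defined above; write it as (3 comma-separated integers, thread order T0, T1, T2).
no predecessors for op1 (invoked 1): T2 increments from zero → (0, 0, 1)
no predecessors for op5 (invoked 7): T1 increments from zero → (0, 1, 0)
no predecessors for op3 (invoked 4): T0 increments from zero → (1, 0, 0)
invoked at 3, op2 merges VC(op1)=(0, 0, 1) and bumps T2's slot → (0, 0, 2)
invoked at 10, op6 merges VC(op5)=(0, 1, 0) and bumps T1's slot → (0, 2, 0)
invoked at 6, op4 merges VC(op2)=(0, 0, 2) and bumps T2's slot → (0, 0, 3)
invoked at 12, op7 merges VC(op4)=(0, 0, 3) and bumps T2's slot → (0, 0, 4)
invoked at 14, op8 merges VC(op7)=(0, 0, 4) and bumps T2's slot → (0, 0, 5)
target: VC(op8) = (0, 0, 5)

(0, 0, 5)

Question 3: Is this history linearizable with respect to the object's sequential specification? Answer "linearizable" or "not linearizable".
through event 4 a valid linearization exists; event 5 (op2 responding at time 5) ends that
the completed operations (2 total) allow one real-time order; the register replay rejects it
completion choices over the 1 pending operation (op3) were checked; none helps
take op1, op2 (pending dropped): step 2 already fails, because op2 r() → 4 cannot occur there

not linearizable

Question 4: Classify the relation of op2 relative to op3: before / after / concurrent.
op2 spans [3,5], op3 spans [4,8]
the intervals overlap in both directions

concurrent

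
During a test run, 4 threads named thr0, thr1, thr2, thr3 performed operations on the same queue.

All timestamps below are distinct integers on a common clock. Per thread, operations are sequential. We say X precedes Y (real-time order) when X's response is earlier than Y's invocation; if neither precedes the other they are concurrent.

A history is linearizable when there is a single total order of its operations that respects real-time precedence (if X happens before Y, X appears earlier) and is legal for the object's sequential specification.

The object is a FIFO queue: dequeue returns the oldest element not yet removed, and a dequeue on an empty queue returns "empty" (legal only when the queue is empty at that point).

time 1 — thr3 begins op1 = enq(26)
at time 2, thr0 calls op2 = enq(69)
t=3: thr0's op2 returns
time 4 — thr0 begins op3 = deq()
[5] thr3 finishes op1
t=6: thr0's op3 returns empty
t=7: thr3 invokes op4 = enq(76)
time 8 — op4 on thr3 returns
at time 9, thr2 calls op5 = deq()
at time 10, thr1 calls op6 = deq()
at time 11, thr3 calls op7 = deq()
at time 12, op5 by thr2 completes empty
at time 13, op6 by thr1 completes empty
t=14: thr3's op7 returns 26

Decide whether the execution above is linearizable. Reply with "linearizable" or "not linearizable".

events 1..5 are fine; event 6 — the response of op3 at time 6 — makes the prefix non-linearizable
every one of the 3 real-time-consistent orders over 3 completed queue ops fails the sequential spec
sample order op1, op2, op3 stalls at step 3 — op3 deq() → empty has no legal effect
sample order op2, op1, op3 stalls at step 3 — op3 deq() → empty has no legal effect

not linearizable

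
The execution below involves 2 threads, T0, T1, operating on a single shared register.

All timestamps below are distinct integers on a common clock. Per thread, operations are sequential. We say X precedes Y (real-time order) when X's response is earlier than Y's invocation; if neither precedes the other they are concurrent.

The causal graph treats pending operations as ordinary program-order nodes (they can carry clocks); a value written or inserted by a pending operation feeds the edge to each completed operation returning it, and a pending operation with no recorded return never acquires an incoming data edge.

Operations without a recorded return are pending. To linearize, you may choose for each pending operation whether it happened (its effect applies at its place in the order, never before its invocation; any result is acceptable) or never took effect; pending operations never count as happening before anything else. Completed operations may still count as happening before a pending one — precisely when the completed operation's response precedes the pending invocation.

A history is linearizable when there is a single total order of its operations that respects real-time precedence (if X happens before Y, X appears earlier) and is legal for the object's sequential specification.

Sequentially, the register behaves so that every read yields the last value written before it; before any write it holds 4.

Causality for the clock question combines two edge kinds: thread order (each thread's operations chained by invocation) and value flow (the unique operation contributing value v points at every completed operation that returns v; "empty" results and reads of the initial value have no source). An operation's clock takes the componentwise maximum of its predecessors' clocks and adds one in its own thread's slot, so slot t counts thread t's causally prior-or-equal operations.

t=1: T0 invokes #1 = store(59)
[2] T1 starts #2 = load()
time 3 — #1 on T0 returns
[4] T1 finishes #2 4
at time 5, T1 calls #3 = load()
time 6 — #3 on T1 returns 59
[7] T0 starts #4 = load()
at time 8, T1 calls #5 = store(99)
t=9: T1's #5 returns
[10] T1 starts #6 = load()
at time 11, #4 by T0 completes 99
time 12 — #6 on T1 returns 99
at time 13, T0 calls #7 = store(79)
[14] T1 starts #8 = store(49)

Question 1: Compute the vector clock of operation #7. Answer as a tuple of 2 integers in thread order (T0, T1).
(3, 3)

#2 (invocation 2): nothing precedes it; T1's component alone gives (0, 1)
#1 (invocation 1): nothing precedes it; T0's component alone gives (1, 0)
#3, invoked 5, takes VC(#1)=(1, 0), VC(#2)=(0, 1) under max, adds 1 for T1 → (1, 2)
#5, invoked 8, takes VC(#3)=(1, 2) under max, adds 1 for T1 → (1, 3)
#6, invoked 10, takes VC(#5)=(1, 3) under max, adds 1 for T1 → (1, 4)
#4, invoked 7, takes VC(#1)=(1, 0), VC(#5)=(1, 3) under max, adds 1 for T0 → (2, 3)
#8, invoked 14, takes VC(#6)=(1, 4) under max, adds 1 for T1 → (1, 5)
#7, invoked 13, takes VC(#4)=(2, 3) under max, adds 1 for T0 → (3, 3)
target: VC(#7) = (3, 3)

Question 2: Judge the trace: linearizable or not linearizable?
linearizable

one valid linearization: #2, #1, #3, #5, #4, #6
step 1: #2 load() → 4 — value 4
step 2: #1 store(59) — value 59
step 3: #3 load() → 59 — value 59
step 4: #5 store(99) — value 99
step 5: #4 load() → 99 — value 99
step 6: #6 load() → 99 — value 99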